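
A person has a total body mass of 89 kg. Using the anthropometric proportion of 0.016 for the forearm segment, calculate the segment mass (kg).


m_segment = body_mass * fraction
m_segment = 89 * 0.016
m_segment = 1.4240


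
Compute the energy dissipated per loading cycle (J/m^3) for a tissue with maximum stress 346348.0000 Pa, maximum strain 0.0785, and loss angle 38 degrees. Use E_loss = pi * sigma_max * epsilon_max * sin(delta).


E_loss = pi * sigma_max * epsilon_max * sin(delta)
delta = 38 deg = 0.6632 rad
sin(delta) = 0.6157
E_loss = pi * 346348.0000 * 0.0785 * 0.6157
E_loss = 52586.4910


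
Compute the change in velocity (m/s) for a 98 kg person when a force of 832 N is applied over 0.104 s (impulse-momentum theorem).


J = F * dt = 832 * 0.104 = 86.5280 N*s
delta_v = J / m
delta_v = 86.5280 / 98
delta_v = 0.8829


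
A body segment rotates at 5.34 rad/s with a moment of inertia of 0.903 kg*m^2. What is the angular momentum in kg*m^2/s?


L = I * omega
L = 0.903 * 5.34
L = 4.8220


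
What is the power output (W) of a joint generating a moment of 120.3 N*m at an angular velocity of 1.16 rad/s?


P = M * omega
P = 120.3 * 1.16
P = 139.5480


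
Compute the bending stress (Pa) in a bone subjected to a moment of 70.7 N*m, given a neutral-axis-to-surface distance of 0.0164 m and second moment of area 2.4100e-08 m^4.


sigma = M * c / I
sigma = 70.7 * 0.0164 / 2.4100e-08
M * c = 1.1595
sigma = 4.8111e+07


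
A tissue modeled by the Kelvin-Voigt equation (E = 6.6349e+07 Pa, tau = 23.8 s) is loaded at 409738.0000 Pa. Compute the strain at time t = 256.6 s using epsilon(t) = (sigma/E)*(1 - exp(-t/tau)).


epsilon(t) = (sigma/E) * (1 - exp(-t/tau))
sigma/E = 409738.0000 / 6.6349e+07 = 0.0062
exp(-t/tau) = exp(-256.6 / 23.8) = 2.0780e-05
epsilon = 0.0062 * (1 - 2.0780e-05)
epsilon = 0.0062


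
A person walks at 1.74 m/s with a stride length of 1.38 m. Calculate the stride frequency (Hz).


f = v / stride_length
f = 1.74 / 1.38
f = 1.2609


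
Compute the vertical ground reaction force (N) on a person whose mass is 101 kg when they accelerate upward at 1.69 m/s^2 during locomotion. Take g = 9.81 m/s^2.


GRF = m * (g + a)
GRF = 101 * (9.81 + 1.69)
GRF = 101 * 11.5000
GRF = 1161.5000


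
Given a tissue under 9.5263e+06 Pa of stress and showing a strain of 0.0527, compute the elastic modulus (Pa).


E = stress / strain
E = 9.5263e+06 / 0.0527
E = 1.8076e+08


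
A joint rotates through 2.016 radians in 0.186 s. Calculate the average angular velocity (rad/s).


omega = delta_theta / delta_t
omega = 2.016 / 0.186
omega = 10.8387


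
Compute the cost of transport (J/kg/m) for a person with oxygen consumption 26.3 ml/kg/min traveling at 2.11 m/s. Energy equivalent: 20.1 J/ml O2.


Power per kg = VO2 * 20.1 / 60
Power per kg = 26.3 * 20.1 / 60 = 8.8105 W/kg
Cost = power_per_kg / speed
Cost = 8.8105 / 2.11
Cost = 4.1756


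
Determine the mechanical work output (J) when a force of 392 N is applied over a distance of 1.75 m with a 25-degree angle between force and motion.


W = F * d * cos(theta)
theta = 25 deg = 0.4363 rad
cos(theta) = 0.9063
W = 392 * 1.75 * 0.9063
W = 621.7271


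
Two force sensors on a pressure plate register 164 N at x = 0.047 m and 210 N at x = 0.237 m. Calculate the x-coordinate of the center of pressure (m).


COP_x = (F1*x1 + F2*x2) / (F1 + F2)
COP_x = (164*0.047 + 210*0.237) / (164 + 210)
Numerator = 57.4780
Denominator = 374
COP_x = 0.1537


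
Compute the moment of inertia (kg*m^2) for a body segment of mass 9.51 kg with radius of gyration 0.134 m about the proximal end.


I = m * k^2
I = 9.51 * 0.134^2
k^2 = 0.0180
I = 0.1708


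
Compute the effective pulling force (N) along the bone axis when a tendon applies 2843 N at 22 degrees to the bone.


F_eff = F_tendon * cos(theta)
theta = 22 deg = 0.3840 rad
cos(theta) = 0.9272
F_eff = 2843 * 0.9272
F_eff = 2635.9837


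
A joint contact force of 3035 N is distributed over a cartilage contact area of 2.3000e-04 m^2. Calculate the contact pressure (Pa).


P = F / A
P = 3035 / 2.3000e-04
P = 1.3196e+07


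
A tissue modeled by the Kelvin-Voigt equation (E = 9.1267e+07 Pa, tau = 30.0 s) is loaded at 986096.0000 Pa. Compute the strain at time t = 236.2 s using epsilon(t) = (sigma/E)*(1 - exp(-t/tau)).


epsilon(t) = (sigma/E) * (1 - exp(-t/tau))
sigma/E = 986096.0000 / 9.1267e+07 = 0.0108
exp(-t/tau) = exp(-236.2 / 30.0) = 3.8076e-04
epsilon = 0.0108 * (1 - 3.8076e-04)
epsilon = 0.0108


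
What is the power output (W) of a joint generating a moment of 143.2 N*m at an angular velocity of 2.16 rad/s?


P = M * omega
P = 143.2 * 2.16
P = 309.3120


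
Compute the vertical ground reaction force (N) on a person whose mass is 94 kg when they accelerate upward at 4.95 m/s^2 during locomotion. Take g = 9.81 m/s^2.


GRF = m * (g + a)
GRF = 94 * (9.81 + 4.95)
GRF = 94 * 14.7600
GRF = 1387.4400


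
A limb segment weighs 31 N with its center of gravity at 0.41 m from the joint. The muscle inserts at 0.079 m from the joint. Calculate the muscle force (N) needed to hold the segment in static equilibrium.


F_muscle = W * d_load / d_muscle
F_muscle = 31 * 0.41 / 0.079
Numerator = 12.7100
F_muscle = 160.8861


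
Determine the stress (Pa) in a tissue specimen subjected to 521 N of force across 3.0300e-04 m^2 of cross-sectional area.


stress = F / A
stress = 521 / 3.0300e-04
stress = 1.7195e+06


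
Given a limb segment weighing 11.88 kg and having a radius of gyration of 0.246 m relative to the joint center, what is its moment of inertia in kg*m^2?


I = m * k^2
I = 11.88 * 0.246^2
k^2 = 0.0605
I = 0.7189


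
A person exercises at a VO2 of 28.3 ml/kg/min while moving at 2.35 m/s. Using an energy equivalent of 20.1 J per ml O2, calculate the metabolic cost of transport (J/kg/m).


Power per kg = VO2 * 20.1 / 60
Power per kg = 28.3 * 20.1 / 60 = 9.4805 W/kg
Cost = power_per_kg / speed
Cost = 9.4805 / 2.35
Cost = 4.0343


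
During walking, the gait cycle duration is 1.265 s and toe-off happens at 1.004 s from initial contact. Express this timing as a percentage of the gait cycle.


pct = (event_time / cycle_time) * 100
pct = (1.004 / 1.265) * 100
ratio = 0.7937
pct = 79.3676


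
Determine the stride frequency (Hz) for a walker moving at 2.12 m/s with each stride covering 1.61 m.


f = v / stride_length
f = 2.12 / 1.61
f = 1.3168


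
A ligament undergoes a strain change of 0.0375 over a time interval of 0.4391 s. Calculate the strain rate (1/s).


strain_rate = delta_strain / delta_t
strain_rate = 0.0375 / 0.4391
strain_rate = 0.0854


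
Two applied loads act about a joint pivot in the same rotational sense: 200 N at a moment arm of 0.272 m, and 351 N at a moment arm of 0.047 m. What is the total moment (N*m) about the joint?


M = F1 * d1 + F2 * d2
M = 200 * 0.272 + 351 * 0.047
M = 54.4000 + 16.4970
M = 70.8970


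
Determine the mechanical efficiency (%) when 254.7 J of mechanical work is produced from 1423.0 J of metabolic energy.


eta = (W_mech / E_meta) * 100
eta = (254.7 / 1423.0) * 100
ratio = 0.1790
eta = 17.8988


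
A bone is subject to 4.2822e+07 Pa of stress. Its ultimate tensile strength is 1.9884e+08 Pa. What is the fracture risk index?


FRI = applied / ultimate
FRI = 4.2822e+07 / 1.9884e+08
FRI = 0.2154


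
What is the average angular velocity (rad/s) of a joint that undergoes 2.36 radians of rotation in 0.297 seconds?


omega = delta_theta / delta_t
omega = 2.36 / 0.297
omega = 7.9461


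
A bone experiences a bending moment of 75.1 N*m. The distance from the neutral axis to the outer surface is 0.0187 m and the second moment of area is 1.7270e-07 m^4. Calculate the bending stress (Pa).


sigma = M * c / I
sigma = 75.1 * 0.0187 / 1.7270e-07
M * c = 1.4044
sigma = 8.1318e+06


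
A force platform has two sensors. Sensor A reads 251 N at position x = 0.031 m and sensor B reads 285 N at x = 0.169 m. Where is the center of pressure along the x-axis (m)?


COP_x = (F1*x1 + F2*x2) / (F1 + F2)
COP_x = (251*0.031 + 285*0.169) / (251 + 285)
Numerator = 55.9460
Denominator = 536
COP_x = 0.1044


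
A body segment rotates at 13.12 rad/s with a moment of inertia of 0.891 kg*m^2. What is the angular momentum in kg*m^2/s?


L = I * omega
L = 0.891 * 13.12
L = 11.6899


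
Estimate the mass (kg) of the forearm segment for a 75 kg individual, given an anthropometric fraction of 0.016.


m_segment = body_mass * fraction
m_segment = 75 * 0.016
m_segment = 1.2000


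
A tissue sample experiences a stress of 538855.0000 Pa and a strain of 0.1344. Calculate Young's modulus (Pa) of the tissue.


E = stress / strain
E = 538855.0000 / 0.1344
E = 4.0093e+06


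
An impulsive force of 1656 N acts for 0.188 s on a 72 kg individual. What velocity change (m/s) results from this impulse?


J = F * dt = 1656 * 0.188 = 311.3280 N*s
delta_v = J / m
delta_v = 311.3280 / 72
delta_v = 4.3240


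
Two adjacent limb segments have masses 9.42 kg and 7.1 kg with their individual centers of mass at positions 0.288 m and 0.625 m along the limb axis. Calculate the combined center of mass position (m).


COM = (m1*x1 + m2*x2) / (m1 + m2)
COM = (9.42*0.288 + 7.1*0.625) / (9.42 + 7.1)
Numerator = 7.1505
Denominator = 16.5200
COM = 0.4328


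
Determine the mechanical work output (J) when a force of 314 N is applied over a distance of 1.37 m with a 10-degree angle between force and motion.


W = F * d * cos(theta)
theta = 10 deg = 0.1745 rad
cos(theta) = 0.9848
W = 314 * 1.37 * 0.9848
W = 423.6446


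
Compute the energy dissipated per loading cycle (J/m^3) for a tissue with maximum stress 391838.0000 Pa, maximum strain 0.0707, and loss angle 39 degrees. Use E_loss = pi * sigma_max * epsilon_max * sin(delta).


E_loss = pi * sigma_max * epsilon_max * sin(delta)
delta = 39 deg = 0.6807 rad
sin(delta) = 0.6293
E_loss = pi * 391838.0000 * 0.0707 * 0.6293
E_loss = 54770.6180


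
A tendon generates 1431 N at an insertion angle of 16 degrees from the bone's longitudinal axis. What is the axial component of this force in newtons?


F_eff = F_tendon * cos(theta)
theta = 16 deg = 0.2793 rad
cos(theta) = 0.9613
F_eff = 1431 * 0.9613
F_eff = 1375.5655


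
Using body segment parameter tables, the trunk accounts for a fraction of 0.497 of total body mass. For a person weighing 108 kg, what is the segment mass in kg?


m_segment = body_mass * fraction
m_segment = 108 * 0.497
m_segment = 53.6760


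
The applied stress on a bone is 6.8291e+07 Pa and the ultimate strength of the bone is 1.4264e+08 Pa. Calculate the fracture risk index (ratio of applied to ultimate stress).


FRI = applied / ultimate
FRI = 6.8291e+07 / 1.4264e+08
FRI = 0.4788


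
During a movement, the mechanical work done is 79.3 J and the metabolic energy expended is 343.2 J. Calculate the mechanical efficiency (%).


eta = (W_mech / E_meta) * 100
eta = (79.3 / 343.2) * 100
ratio = 0.2311
eta = 23.1061


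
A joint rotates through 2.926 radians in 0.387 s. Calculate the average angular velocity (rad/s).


omega = delta_theta / delta_t
omega = 2.926 / 0.387
omega = 7.5607


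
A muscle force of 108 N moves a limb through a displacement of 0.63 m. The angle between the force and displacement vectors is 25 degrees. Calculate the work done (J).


W = F * d * cos(theta)
theta = 25 deg = 0.4363 rad
cos(theta) = 0.9063
W = 108 * 0.63 * 0.9063
W = 61.6652


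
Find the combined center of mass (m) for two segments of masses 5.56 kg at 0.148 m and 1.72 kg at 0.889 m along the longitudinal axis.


COM = (m1*x1 + m2*x2) / (m1 + m2)
COM = (5.56*0.148 + 1.72*0.889) / (5.56 + 1.72)
Numerator = 2.3520
Denominator = 7.2800
COM = 0.3231


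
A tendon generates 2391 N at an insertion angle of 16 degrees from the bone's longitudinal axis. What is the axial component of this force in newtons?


F_eff = F_tendon * cos(theta)
theta = 16 deg = 0.2793 rad
cos(theta) = 0.9613
F_eff = 2391 * 0.9613
F_eff = 2298.3767


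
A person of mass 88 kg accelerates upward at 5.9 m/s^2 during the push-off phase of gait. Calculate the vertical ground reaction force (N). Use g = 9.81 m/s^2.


GRF = m * (g + a)
GRF = 88 * (9.81 + 5.9)
GRF = 88 * 15.7100
GRF = 1382.4800


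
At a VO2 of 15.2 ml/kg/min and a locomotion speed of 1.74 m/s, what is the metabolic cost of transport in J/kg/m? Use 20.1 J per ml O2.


Power per kg = VO2 * 20.1 / 60
Power per kg = 15.2 * 20.1 / 60 = 5.0920 W/kg
Cost = power_per_kg / speed
Cost = 5.0920 / 1.74
Cost = 2.9264


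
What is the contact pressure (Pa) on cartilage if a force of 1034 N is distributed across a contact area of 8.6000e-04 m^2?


P = F / A
P = 1034 / 8.6000e-04
P = 1.2023e+06


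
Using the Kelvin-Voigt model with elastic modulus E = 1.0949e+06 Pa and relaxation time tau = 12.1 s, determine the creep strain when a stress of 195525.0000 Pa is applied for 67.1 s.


epsilon(t) = (sigma/E) * (1 - exp(-t/tau))
sigma/E = 195525.0000 / 1.0949e+06 = 0.1786
exp(-t/tau) = exp(-67.1 / 12.1) = 0.0039
epsilon = 0.1786 * (1 - 0.0039)
epsilon = 0.1779


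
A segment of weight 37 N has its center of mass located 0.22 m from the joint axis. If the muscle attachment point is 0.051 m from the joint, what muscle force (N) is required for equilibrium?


F_muscle = W * d_load / d_muscle
F_muscle = 37 * 0.22 / 0.051
Numerator = 8.1400
F_muscle = 159.6078


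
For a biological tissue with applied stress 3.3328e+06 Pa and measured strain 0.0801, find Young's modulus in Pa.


E = stress / strain
E = 3.3328e+06 / 0.0801
E = 4.1608e+07


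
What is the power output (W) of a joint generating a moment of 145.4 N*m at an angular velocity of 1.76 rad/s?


P = M * omega
P = 145.4 * 1.76
P = 255.9040


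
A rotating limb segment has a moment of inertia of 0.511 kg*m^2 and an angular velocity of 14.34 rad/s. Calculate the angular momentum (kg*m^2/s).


L = I * omega
L = 0.511 * 14.34
L = 7.3277


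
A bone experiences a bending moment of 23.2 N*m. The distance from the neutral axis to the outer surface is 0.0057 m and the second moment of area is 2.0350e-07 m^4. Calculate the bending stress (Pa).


sigma = M * c / I
sigma = 23.2 * 0.0057 / 2.0350e-07
M * c = 0.1322
sigma = 649828.0098


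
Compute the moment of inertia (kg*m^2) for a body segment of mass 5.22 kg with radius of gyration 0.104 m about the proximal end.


I = m * k^2
I = 5.22 * 0.104^2
k^2 = 0.0108
I = 0.0565


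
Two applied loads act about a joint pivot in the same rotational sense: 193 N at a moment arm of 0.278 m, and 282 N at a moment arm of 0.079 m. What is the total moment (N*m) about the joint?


M = F1 * d1 + F2 * d2
M = 193 * 0.278 + 282 * 0.079
M = 53.6540 + 22.2780
M = 75.9320


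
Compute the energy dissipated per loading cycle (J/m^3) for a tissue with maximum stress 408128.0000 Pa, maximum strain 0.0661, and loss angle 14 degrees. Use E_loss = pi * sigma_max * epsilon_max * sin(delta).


E_loss = pi * sigma_max * epsilon_max * sin(delta)
delta = 14 deg = 0.2443 rad
sin(delta) = 0.2419
E_loss = pi * 408128.0000 * 0.0661 * 0.2419
E_loss = 20503.2591


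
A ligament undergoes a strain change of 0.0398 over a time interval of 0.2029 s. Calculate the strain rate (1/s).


strain_rate = delta_strain / delta_t
strain_rate = 0.0398 / 0.2029
strain_rate = 0.1962


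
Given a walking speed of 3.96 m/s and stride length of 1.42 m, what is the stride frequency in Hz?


f = v / stride_length
f = 3.96 / 1.42
f = 2.7887


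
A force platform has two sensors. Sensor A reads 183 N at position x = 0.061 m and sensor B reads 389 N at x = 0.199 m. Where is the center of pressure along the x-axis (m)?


COP_x = (F1*x1 + F2*x2) / (F1 + F2)
COP_x = (183*0.061 + 389*0.199) / (183 + 389)
Numerator = 88.5740
Denominator = 572
COP_x = 0.1548


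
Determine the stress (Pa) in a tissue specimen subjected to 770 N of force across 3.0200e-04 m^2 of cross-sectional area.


stress = F / A
stress = 770 / 3.0200e-04
stress = 2.5497e+06


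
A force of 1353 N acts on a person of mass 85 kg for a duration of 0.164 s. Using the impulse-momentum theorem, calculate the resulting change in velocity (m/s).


J = F * dt = 1353 * 0.164 = 221.8920 N*s
delta_v = J / m
delta_v = 221.8920 / 85
delta_v = 2.6105


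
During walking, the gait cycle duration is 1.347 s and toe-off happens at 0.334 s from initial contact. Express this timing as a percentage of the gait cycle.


pct = (event_time / cycle_time) * 100
pct = (0.334 / 1.347) * 100
ratio = 0.2480
pct = 24.7958


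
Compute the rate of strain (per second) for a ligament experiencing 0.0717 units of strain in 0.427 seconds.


strain_rate = delta_strain / delta_t
strain_rate = 0.0717 / 0.427
strain_rate = 0.1679


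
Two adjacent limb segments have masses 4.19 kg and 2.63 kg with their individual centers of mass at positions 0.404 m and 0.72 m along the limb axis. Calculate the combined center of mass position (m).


COM = (m1*x1 + m2*x2) / (m1 + m2)
COM = (4.19*0.404 + 2.63*0.72) / (4.19 + 2.63)
Numerator = 3.5864
Denominator = 6.8200
COM = 0.5259


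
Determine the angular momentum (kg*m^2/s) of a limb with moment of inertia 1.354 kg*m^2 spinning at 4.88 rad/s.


L = I * omega
L = 1.354 * 4.88
L = 6.6075


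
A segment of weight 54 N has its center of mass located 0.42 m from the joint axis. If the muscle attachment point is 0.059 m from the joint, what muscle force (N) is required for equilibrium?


F_muscle = W * d_load / d_muscle
F_muscle = 54 * 0.42 / 0.059
Numerator = 22.6800
F_muscle = 384.4068


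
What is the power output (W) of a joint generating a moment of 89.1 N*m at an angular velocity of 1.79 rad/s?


P = M * omega
P = 89.1 * 1.79
P = 159.4890


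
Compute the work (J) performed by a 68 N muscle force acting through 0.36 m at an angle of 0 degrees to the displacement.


W = F * d * cos(theta)
theta = 0 deg = 0.0000 rad
cos(theta) = 1.0000
W = 68 * 0.36 * 1.0000
W = 24.4800


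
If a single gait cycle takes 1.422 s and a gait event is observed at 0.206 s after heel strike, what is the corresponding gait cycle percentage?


pct = (event_time / cycle_time) * 100
pct = (0.206 / 1.422) * 100
ratio = 0.1449
pct = 14.4866


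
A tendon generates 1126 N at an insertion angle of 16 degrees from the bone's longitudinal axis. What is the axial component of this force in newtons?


F_eff = F_tendon * cos(theta)
theta = 16 deg = 0.2793 rad
cos(theta) = 0.9613
F_eff = 1126 * 0.9613
F_eff = 1082.3807


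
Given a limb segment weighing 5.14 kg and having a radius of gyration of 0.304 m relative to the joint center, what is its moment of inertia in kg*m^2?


I = m * k^2
I = 5.14 * 0.304^2
k^2 = 0.0924
I = 0.4750


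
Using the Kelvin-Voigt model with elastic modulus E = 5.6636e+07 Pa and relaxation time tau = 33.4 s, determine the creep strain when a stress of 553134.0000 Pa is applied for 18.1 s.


epsilon(t) = (sigma/E) * (1 - exp(-t/tau))
sigma/E = 553134.0000 / 5.6636e+07 = 0.0098
exp(-t/tau) = exp(-18.1 / 33.4) = 0.5816
epsilon = 0.0098 * (1 - 0.5816)
epsilon = 0.0041


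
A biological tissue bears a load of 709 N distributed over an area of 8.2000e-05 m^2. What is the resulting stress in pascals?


stress = F / A
stress = 709 / 8.2000e-05
stress = 8.6463e+06


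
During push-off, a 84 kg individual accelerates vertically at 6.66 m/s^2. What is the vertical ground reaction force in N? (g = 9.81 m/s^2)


GRF = m * (g + a)
GRF = 84 * (9.81 + 6.66)
GRF = 84 * 16.4700
GRF = 1383.4800


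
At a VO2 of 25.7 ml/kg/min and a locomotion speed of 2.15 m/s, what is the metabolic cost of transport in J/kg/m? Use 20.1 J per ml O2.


Power per kg = VO2 * 20.1 / 60
Power per kg = 25.7 * 20.1 / 60 = 8.6095 W/kg
Cost = power_per_kg / speed
Cost = 8.6095 / 2.15
Cost = 4.0044


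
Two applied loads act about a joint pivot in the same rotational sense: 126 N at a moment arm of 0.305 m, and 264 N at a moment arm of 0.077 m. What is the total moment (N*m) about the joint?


M = F1 * d1 + F2 * d2
M = 126 * 0.305 + 264 * 0.077
M = 38.4300 + 20.3280
M = 58.7580


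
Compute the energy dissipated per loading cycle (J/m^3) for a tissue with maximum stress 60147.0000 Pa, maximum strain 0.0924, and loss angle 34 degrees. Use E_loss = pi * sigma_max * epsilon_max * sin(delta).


E_loss = pi * sigma_max * epsilon_max * sin(delta)
delta = 34 deg = 0.5934 rad
sin(delta) = 0.5592
E_loss = pi * 60147.0000 * 0.0924 * 0.5592
E_loss = 9763.3187


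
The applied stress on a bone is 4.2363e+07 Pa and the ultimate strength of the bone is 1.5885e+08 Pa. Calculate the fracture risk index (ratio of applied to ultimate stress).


FRI = applied / ultimate
FRI = 4.2363e+07 / 1.5885e+08
FRI = 0.2667


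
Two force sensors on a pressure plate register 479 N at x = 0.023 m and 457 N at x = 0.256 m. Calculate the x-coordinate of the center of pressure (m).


COP_x = (F1*x1 + F2*x2) / (F1 + F2)
COP_x = (479*0.023 + 457*0.256) / (479 + 457)
Numerator = 128.0090
Denominator = 936
COP_x = 0.1368


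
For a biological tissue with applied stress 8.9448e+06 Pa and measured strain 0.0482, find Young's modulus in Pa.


E = stress / strain
E = 8.9448e+06 / 0.0482
E = 1.8558e+08


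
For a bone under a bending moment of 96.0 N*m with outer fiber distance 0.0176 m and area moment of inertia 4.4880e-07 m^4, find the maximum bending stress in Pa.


sigma = M * c / I
sigma = 96.0 * 0.0176 / 4.4880e-07
M * c = 1.6896
sigma = 3.7647e+06


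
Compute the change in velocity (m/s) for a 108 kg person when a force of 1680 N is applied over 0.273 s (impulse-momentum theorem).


J = F * dt = 1680 * 0.273 = 458.6400 N*s
delta_v = J / m
delta_v = 458.6400 / 108
delta_v = 4.2467


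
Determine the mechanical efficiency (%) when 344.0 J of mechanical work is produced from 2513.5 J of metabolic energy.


eta = (W_mech / E_meta) * 100
eta = (344.0 / 2513.5) * 100
ratio = 0.1369
eta = 13.6861


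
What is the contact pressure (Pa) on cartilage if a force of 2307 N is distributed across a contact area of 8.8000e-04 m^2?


P = F / A
P = 2307 / 8.8000e-04
P = 2.6216e+06


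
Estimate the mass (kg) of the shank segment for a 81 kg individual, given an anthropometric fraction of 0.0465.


m_segment = body_mass * fraction
m_segment = 81 * 0.0465
m_segment = 3.7665


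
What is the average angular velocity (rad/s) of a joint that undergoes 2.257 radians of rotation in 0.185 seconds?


omega = delta_theta / delta_t
omega = 2.257 / 0.185
omega = 12.2000


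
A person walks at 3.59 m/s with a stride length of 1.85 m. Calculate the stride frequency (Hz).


f = v / stride_length
f = 3.59 / 1.85
f = 1.9405


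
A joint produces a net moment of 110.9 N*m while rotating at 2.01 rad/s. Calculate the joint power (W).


P = M * omega
P = 110.9 * 2.01
P = 222.9090


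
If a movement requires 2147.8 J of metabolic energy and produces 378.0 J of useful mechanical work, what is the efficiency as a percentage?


eta = (W_mech / E_meta) * 100
eta = (378.0 / 2147.8) * 100
ratio = 0.1760
eta = 17.5994


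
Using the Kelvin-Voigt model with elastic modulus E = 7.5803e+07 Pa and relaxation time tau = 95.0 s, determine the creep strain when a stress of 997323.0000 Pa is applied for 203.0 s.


epsilon(t) = (sigma/E) * (1 - exp(-t/tau))
sigma/E = 997323.0000 / 7.5803e+07 = 0.0132
exp(-t/tau) = exp(-203.0 / 95.0) = 0.1180
epsilon = 0.0132 * (1 - 0.1180)
epsilon = 0.0116


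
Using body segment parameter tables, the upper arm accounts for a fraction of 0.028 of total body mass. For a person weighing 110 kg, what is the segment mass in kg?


m_segment = body_mass * fraction
m_segment = 110 * 0.028
m_segment = 3.0800


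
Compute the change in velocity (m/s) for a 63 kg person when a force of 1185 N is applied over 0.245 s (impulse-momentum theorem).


J = F * dt = 1185 * 0.245 = 290.3250 N*s
delta_v = J / m
delta_v = 290.3250 / 63
delta_v = 4.6083


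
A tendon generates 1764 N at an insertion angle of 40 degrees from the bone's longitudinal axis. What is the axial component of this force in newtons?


F_eff = F_tendon * cos(theta)
theta = 40 deg = 0.6981 rad
cos(theta) = 0.7660
F_eff = 1764 * 0.7660
F_eff = 1351.3024


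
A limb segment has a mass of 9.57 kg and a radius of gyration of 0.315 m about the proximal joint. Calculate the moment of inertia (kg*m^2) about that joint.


I = m * k^2
I = 9.57 * 0.315^2
k^2 = 0.0992
I = 0.9496


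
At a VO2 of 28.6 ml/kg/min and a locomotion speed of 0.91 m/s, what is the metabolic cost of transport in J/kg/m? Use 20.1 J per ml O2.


Power per kg = VO2 * 20.1 / 60
Power per kg = 28.6 * 20.1 / 60 = 9.5810 W/kg
Cost = power_per_kg / speed
Cost = 9.5810 / 0.91
Cost = 10.5286


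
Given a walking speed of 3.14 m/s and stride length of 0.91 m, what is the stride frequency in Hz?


f = v / stride_length
f = 3.14 / 0.91
f = 3.4505


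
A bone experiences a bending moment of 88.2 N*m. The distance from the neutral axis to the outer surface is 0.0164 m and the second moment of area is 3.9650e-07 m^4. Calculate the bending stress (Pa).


sigma = M * c / I
sigma = 88.2 * 0.0164 / 3.9650e-07
M * c = 1.4465
sigma = 3.6481e+06


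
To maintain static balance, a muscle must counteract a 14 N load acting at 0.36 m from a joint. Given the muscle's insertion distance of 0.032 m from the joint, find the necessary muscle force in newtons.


F_muscle = W * d_load / d_muscle
F_muscle = 14 * 0.36 / 0.032
Numerator = 5.0400
F_muscle = 157.5000


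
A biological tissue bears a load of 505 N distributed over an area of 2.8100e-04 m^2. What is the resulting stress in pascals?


stress = F / A
stress = 505 / 2.8100e-04
stress = 1.7972e+06


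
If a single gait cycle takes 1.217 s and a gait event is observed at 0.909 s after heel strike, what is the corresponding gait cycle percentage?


pct = (event_time / cycle_time) * 100
pct = (0.909 / 1.217) * 100
ratio = 0.7469
pct = 74.6919


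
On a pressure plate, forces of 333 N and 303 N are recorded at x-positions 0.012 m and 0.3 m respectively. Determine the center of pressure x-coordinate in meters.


COP_x = (F1*x1 + F2*x2) / (F1 + F2)
COP_x = (333*0.012 + 303*0.3) / (333 + 303)
Numerator = 94.8960
Denominator = 636
COP_x = 0.1492


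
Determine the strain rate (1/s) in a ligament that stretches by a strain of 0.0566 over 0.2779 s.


strain_rate = delta_strain / delta_t
strain_rate = 0.0566 / 0.2779
strain_rate = 0.2037


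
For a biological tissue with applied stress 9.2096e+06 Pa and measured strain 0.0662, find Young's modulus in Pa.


E = stress / strain
E = 9.2096e+06 / 0.0662
E = 1.3912e+08


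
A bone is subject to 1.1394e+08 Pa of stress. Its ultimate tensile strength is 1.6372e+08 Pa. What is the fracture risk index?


FRI = applied / ultimate
FRI = 1.1394e+08 / 1.6372e+08
FRI = 0.6959


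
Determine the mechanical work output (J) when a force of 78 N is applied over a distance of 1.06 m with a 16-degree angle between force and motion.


W = F * d * cos(theta)
theta = 16 deg = 0.2793 rad
cos(theta) = 0.9613
W = 78 * 1.06 * 0.9613
W = 79.4771


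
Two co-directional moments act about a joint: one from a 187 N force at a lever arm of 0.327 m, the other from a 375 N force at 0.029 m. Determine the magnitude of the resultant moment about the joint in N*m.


M = F1 * d1 + F2 * d2
M = 187 * 0.327 + 375 * 0.029
M = 61.1490 + 10.8750
M = 72.0240


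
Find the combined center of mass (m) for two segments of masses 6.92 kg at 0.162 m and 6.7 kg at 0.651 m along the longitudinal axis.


COM = (m1*x1 + m2*x2) / (m1 + m2)
COM = (6.92*0.162 + 6.7*0.651) / (6.92 + 6.7)
Numerator = 5.4827
Denominator = 13.6200
COM = 0.4026


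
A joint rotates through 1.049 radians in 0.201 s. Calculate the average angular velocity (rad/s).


omega = delta_theta / delta_t
omega = 1.049 / 0.201
omega = 5.2189


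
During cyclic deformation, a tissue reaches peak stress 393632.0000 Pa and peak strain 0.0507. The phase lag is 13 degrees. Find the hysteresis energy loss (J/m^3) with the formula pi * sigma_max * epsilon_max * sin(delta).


E_loss = pi * sigma_max * epsilon_max * sin(delta)
delta = 13 deg = 0.2269 rad
sin(delta) = 0.2250
E_loss = pi * 393632.0000 * 0.0507 * 0.2250
E_loss = 14103.8039


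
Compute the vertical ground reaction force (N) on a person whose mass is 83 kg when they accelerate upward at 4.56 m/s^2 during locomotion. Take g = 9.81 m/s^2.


GRF = m * (g + a)
GRF = 83 * (9.81 + 4.56)
GRF = 83 * 14.3700
GRF = 1192.7100


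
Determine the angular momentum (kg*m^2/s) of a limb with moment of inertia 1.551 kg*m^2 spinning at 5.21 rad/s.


L = I * omega
L = 1.551 * 5.21
L = 8.0807


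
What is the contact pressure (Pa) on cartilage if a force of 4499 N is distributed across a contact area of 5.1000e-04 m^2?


P = F / A
P = 4499 / 5.1000e-04
P = 8.8216e+06


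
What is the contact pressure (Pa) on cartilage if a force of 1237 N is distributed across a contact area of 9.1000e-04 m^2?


P = F / A
P = 1237 / 9.1000e-04
P = 1.3593e+06


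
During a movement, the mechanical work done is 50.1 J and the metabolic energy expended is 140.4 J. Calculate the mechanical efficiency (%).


eta = (W_mech / E_meta) * 100
eta = (50.1 / 140.4) * 100
ratio = 0.3568
eta = 35.6838


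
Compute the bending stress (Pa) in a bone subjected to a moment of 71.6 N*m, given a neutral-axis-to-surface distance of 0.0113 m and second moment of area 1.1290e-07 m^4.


sigma = M * c / I
sigma = 71.6 * 0.0113 / 1.1290e-07
M * c = 0.8091
sigma = 7.1663e+06


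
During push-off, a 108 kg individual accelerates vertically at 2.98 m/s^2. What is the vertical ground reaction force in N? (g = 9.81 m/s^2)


GRF = m * (g + a)
GRF = 108 * (9.81 + 2.98)
GRF = 108 * 12.7900
GRF = 1381.3200


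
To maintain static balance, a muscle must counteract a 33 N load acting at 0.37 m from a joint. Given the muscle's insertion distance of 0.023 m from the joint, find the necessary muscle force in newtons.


F_muscle = W * d_load / d_muscle
F_muscle = 33 * 0.37 / 0.023
Numerator = 12.2100
F_muscle = 530.8696


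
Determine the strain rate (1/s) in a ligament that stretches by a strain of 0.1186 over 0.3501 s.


strain_rate = delta_strain / delta_t
strain_rate = 0.1186 / 0.3501
strain_rate = 0.3388


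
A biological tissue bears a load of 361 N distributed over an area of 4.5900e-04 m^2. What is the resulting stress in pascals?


stress = F / A
stress = 361 / 4.5900e-04
stress = 786492.3747


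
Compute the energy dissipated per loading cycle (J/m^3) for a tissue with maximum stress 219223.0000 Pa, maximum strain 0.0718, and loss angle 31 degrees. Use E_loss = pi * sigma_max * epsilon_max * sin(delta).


E_loss = pi * sigma_max * epsilon_max * sin(delta)
delta = 31 deg = 0.5411 rad
sin(delta) = 0.5150
E_loss = pi * 219223.0000 * 0.0718 * 0.5150
E_loss = 25468.2890


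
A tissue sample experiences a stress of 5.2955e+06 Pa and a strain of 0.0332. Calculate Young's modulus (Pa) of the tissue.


E = stress / strain
E = 5.2955e+06 / 0.0332
E = 1.5950e+08


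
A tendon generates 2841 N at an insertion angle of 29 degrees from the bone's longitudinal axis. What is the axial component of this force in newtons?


F_eff = F_tendon * cos(theta)
theta = 29 deg = 0.5061 rad
cos(theta) = 0.8746
F_eff = 2841 * 0.8746
F_eff = 2484.7946


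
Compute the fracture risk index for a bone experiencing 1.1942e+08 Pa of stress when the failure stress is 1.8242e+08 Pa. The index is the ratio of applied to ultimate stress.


FRI = applied / ultimate
FRI = 1.1942e+08 / 1.8242e+08
FRI = 0.6546


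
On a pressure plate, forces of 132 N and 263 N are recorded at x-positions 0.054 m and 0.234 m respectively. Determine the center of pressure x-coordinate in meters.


COP_x = (F1*x1 + F2*x2) / (F1 + F2)
COP_x = (132*0.054 + 263*0.234) / (132 + 263)
Numerator = 68.6700
Denominator = 395
COP_x = 0.1738


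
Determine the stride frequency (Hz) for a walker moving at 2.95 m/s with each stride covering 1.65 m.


f = v / stride_length
f = 2.95 / 1.65
f = 1.7879


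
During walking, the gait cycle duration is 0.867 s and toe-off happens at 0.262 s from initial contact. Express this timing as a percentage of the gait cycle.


pct = (event_time / cycle_time) * 100
pct = (0.262 / 0.867) * 100
ratio = 0.3022
pct = 30.2191


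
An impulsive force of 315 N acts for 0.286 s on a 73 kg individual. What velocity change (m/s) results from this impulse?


J = F * dt = 315 * 0.286 = 90.0900 N*s
delta_v = J / m
delta_v = 90.0900 / 73
delta_v = 1.2341


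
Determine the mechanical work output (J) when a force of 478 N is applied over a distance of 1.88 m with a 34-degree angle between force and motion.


W = F * d * cos(theta)
theta = 34 deg = 0.5934 rad
cos(theta) = 0.8290
W = 478 * 1.88 * 0.8290
W = 745.0063


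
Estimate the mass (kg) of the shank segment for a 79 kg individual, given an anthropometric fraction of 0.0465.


m_segment = body_mass * fraction
m_segment = 79 * 0.0465
m_segment = 3.6735


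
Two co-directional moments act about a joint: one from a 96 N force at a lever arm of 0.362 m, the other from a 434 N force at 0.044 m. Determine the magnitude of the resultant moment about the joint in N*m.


M = F1 * d1 + F2 * d2
M = 96 * 0.362 + 434 * 0.044
M = 34.7520 + 19.0960
M = 53.8480


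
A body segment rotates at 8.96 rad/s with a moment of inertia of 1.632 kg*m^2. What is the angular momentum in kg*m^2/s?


L = I * omega
L = 1.632 * 8.96
L = 14.6227


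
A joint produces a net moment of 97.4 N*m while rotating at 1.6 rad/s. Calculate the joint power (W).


P = M * omega
P = 97.4 * 1.6
P = 155.8400


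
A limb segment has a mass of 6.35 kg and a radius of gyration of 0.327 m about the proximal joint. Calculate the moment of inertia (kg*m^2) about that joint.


I = m * k^2
I = 6.35 * 0.327^2
k^2 = 0.1069
I = 0.6790


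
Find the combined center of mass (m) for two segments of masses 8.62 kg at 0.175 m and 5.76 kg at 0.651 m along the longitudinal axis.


COM = (m1*x1 + m2*x2) / (m1 + m2)
COM = (8.62*0.175 + 5.76*0.651) / (8.62 + 5.76)
Numerator = 5.2583
Denominator = 14.3800
COM = 0.3657


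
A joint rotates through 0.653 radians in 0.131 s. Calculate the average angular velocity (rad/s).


omega = delta_theta / delta_t
omega = 0.653 / 0.131
omega = 4.9847


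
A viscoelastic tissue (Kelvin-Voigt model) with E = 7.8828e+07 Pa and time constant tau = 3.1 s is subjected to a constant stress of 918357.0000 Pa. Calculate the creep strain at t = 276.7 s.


epsilon(t) = (sigma/E) * (1 - exp(-t/tau))
sigma/E = 918357.0000 / 7.8828e+07 = 0.0117
exp(-t/tau) = exp(-276.7 / 3.1) = 1.7207e-39
epsilon = 0.0117 * (1 - 1.7207e-39)
epsilon = 0.0117


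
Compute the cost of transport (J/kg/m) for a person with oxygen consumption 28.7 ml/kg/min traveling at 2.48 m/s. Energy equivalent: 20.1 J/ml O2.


Power per kg = VO2 * 20.1 / 60
Power per kg = 28.7 * 20.1 / 60 = 9.6145 W/kg
Cost = power_per_kg / speed
Cost = 9.6145 / 2.48
Cost = 3.8768


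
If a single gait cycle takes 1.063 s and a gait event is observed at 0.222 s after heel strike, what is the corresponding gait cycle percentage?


pct = (event_time / cycle_time) * 100
pct = (0.222 / 1.063) * 100
ratio = 0.2088
pct = 20.8843


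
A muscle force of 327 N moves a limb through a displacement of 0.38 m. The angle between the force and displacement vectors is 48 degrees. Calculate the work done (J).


W = F * d * cos(theta)
theta = 48 deg = 0.8378 rad
cos(theta) = 0.6691
W = 327 * 0.38 * 0.6691
W = 83.1462


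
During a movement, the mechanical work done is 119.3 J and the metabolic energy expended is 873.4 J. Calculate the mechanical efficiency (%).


eta = (W_mech / E_meta) * 100
eta = (119.3 / 873.4) * 100
ratio = 0.1366
eta = 13.6593


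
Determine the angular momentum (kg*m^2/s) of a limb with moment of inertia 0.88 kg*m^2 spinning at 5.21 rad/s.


L = I * omega
L = 0.88 * 5.21
L = 4.5848


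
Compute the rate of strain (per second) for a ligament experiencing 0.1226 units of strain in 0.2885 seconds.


strain_rate = delta_strain / delta_t
strain_rate = 0.1226 / 0.2885
strain_rate = 0.4250


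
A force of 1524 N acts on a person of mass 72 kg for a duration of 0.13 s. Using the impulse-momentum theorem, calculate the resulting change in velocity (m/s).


J = F * dt = 1524 * 0.13 = 198.1200 N*s
delta_v = J / m
delta_v = 198.1200 / 72
delta_v = 2.7517


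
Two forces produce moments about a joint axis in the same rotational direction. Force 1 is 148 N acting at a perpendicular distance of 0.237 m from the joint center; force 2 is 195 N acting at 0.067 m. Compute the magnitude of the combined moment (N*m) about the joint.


M = F1 * d1 + F2 * d2
M = 148 * 0.237 + 195 * 0.067
M = 35.0760 + 13.0650
M = 48.1410


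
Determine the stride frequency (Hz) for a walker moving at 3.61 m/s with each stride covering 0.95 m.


f = v / stride_length
f = 3.61 / 0.95
f = 3.8000


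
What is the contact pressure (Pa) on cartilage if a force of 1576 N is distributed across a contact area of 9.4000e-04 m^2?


P = F / A
P = 1576 / 9.4000e-04
P = 1.6766e+06


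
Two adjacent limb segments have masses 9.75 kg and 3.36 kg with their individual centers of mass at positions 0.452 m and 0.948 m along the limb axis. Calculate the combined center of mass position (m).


COM = (m1*x1 + m2*x2) / (m1 + m2)
COM = (9.75*0.452 + 3.36*0.948) / (9.75 + 3.36)
Numerator = 7.5923
Denominator = 13.1100
COM = 0.5791


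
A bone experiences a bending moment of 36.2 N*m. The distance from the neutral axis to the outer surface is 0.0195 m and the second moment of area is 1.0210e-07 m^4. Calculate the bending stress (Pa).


sigma = M * c / I
sigma = 36.2 * 0.0195 / 1.0210e-07
M * c = 0.7059
sigma = 6.9138e+06


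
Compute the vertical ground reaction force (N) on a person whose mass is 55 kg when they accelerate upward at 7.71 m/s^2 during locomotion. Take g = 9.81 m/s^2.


GRF = m * (g + a)
GRF = 55 * (9.81 + 7.71)
GRF = 55 * 17.5200
GRF = 963.6000


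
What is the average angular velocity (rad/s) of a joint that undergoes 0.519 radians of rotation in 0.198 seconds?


omega = delta_theta / delta_t
omega = 0.519 / 0.198
omega = 2.6212


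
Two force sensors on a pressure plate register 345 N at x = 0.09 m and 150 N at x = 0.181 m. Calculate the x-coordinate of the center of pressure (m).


COP_x = (F1*x1 + F2*x2) / (F1 + F2)
COP_x = (345*0.09 + 150*0.181) / (345 + 150)
Numerator = 58.2000
Denominator = 495
COP_x = 0.1176


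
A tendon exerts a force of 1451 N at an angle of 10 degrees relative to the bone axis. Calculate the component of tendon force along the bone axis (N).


F_eff = F_tendon * cos(theta)
theta = 10 deg = 0.1745 rad
cos(theta) = 0.9848
F_eff = 1451 * 0.9848
F_eff = 1428.9560


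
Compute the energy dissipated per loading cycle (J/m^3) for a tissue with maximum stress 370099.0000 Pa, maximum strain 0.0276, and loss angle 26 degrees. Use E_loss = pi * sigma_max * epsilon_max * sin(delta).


E_loss = pi * sigma_max * epsilon_max * sin(delta)
delta = 26 deg = 0.4538 rad
sin(delta) = 0.4384
E_loss = pi * 370099.0000 * 0.0276 * 0.4384
E_loss = 14067.5617


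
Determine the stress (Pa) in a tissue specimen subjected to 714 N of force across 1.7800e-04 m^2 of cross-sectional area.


stress = F / A
stress = 714 / 1.7800e-04
stress = 4.0112e+06


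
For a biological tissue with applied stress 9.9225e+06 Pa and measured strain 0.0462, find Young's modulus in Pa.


E = stress / strain
E = 9.9225e+06 / 0.0462
E = 2.1477e+08
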